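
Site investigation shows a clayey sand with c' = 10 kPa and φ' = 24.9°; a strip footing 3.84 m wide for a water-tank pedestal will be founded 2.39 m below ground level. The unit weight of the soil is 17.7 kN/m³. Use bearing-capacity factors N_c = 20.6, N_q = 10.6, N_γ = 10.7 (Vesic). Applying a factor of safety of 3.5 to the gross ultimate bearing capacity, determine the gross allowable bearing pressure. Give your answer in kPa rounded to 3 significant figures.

q_all ≈ 291 kPa

Overburden at base level: q = 17.7 × 2.39 = 42.303 kPa.
Cohesion term c·N_c = 10 × 20.6 = 206 kPa; surcharge term q·N_q = 42.303 × 10.6 = 448.41 kPa; self-weight term 0.5·γ·B·N_γ = 0.5 × 17.7 × 3.84 × 10.7 = 363.63 kPa.
q_ult = 206 + 448.41 + 363.63 = 1018 kPa.
q_all = q_ult / FS = 1018 / 3.5 = 290.87 kPa.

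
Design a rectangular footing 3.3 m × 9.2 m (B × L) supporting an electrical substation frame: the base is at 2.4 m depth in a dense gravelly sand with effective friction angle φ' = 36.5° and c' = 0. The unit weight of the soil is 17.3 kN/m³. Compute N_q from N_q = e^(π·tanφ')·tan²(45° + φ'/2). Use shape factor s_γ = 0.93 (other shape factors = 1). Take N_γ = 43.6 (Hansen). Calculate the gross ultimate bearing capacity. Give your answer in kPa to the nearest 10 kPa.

q_ult ≈ 2830 kPa

tan36.5° = 0.74, so N_q = e^(π×0.74)·tan²(63.25°) = 10.223 × 3.936 = 40.24.
q = γ·D_f = 17.3 × 2.4 = 41.52 kPa.
q·N_q = 41.52 × 40.24 = 1670.7 kPa
0.5·γ·B·N_γ·s_γ = 0.5 × 17.3 × 3.3 × 43.6 × 0.93 = 1157.4 kPa
q_ult = 1670.7 + 1157.4 = 2828.2 kPa.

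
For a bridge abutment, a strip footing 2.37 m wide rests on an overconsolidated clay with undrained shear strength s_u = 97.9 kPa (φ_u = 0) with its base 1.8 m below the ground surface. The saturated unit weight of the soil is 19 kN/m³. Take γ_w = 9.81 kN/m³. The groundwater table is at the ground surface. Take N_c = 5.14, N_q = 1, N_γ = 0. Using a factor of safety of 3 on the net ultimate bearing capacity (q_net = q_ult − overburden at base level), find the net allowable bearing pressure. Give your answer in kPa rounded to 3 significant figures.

γ' = 19 − 9.81 = 9.19 kN/m³ (submerged throughout). q = 9.19 × 1.8 = 16.542 kPa.
c·N_c = 97.9 × 5.14 = 503.21 kPa
q·N_q = 16.542 × 1 = 16.542 kPa
q_ult = 503.21 + 16.542 = 519.75 kPa.
q_net = 519.75 − 16.542 = 503.21 kPa.
q_all(net) = 503.21 / 3 = 167.74 kPa.

q_all(net) ≈ 168 kPa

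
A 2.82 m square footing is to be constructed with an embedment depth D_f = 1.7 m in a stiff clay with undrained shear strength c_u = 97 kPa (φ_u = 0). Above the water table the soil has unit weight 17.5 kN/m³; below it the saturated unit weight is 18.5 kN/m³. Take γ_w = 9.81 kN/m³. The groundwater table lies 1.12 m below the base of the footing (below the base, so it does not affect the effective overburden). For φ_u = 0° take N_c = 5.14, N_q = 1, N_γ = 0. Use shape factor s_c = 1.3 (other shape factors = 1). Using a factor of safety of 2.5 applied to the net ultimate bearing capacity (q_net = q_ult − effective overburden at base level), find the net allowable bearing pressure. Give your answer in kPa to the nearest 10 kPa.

Effective surcharge at the founding depth q = γ·D_f = 17.5 × 1.7 = 29.75 kPa.
q_ult = c·N_c·s_c + q·N_q
     = 97 × 5.14 × 1.3 + 29.75 × 1
     = 648.15 + 29.75 = 677.9 kPa.
Net ultimate: q_net = 677.9 − 29.75 = 648.15 kPa.
q_all(net) = 648.15 / 2.5 = 259.26 kPa.

q_all(net) ≈ 260 kPa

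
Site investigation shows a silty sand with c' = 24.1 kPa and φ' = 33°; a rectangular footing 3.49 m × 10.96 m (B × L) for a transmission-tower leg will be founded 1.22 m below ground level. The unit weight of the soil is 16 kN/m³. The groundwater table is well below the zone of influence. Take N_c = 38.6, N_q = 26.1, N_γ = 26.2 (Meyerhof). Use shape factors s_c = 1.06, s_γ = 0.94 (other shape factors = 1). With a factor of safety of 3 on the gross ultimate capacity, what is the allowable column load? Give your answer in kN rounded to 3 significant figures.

P_all ≈ 27800 kN

Effective surcharge at the founding depth q = γ·D_f = 16 × 1.22 = 19.52 kPa.
q_ult = c·N_c·s_c + q·N_q + 0.5·γ·B·N_γ·s_γ
     = 24.1 × 38.6 × 1.06 + 19.52 × 26.1 + 0.5 × 16 × 3.49 × 26.2 × 0.94
     = 986.08 + 509.47 + 687.61 = 2183.2 kPa.
Gross allowable pressure q_all = 2183.2 / 3 = 727.72 kPa.
Footing area = 38.2504 m², so allowable column load = 727.72 × 38.2504 = 27836 kN.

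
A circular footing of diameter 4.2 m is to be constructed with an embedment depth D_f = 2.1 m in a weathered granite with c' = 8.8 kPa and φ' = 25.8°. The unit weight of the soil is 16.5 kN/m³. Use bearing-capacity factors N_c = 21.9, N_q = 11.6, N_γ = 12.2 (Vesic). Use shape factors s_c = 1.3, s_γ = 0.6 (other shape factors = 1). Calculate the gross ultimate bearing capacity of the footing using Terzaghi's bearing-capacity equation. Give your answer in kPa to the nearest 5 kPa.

Effective surcharge at the founding depth q = γ·D_f = 16.5 × 2.1 = 34.65 kPa.
q_ult = c·N_c·s_c + q·N_q + 0.5·γ·B·N_γ·s_γ
     = 8.8 × 21.9 × 1.3 + 34.65 × 11.6 + 0.5 × 16.5 × 4.2 × 12.2 × 0.6
     = 250.54 + 401.94 + 253.64 = 906.11 kPa.

q_ult ≈ 905 kPa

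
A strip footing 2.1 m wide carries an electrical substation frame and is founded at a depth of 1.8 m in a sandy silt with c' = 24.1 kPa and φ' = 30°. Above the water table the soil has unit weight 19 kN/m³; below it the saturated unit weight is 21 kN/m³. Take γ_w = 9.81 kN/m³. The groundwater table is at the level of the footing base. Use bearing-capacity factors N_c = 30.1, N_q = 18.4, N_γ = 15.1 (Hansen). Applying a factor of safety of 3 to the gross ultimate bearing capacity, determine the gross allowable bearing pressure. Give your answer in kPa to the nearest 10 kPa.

Overburden at base level: q = 19 × 1.8 = 34.2 kPa.
Below the base the soil is submerged, so the ½γBN_γ term uses γ' = 21 − 9.81 = 11.19 kN/m³.
Cohesion term c·N_c = 24.1 × 30.1 = 725.41 kPa; surcharge term q·N_q = 34.2 × 18.4 = 629.28 kPa; self-weight term 0.5·γ·B·N_γ = 0.5 × 11.19 × 2.1 × 15.1 = 177.42 kPa.
q_ult = 725.41 + 629.28 + 177.42 = 1532.1 kPa.
q_all = q_ult / FS = 1532.1 / 3 = 510.7 kPa.

q_all ≈ 510 kPa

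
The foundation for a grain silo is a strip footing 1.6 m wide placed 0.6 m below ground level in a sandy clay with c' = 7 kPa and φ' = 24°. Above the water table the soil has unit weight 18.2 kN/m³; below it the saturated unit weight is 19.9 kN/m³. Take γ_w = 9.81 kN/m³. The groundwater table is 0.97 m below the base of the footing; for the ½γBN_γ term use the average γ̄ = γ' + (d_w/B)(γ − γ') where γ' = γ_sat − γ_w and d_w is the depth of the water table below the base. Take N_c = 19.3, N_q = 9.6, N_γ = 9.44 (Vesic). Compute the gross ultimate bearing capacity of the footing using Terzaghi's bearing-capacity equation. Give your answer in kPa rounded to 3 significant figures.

Overburden at base level: q = 18.2 × 0.6 = 10.92 kPa.
The water table is 0.97 m below the base (< B = 1.6 m), so the ½γBN_γ term uses γ̄ = γ' + (d_w/B)(γ − γ') = 10.09 + (0.97/1.6)(18.2 − 10.09) = 15.007 kN/m³.
Cohesion term c·N_c = 7 × 19.3 = 135.1 kPa; surcharge term q·N_q = 10.92 × 9.6 = 104.83 kPa; self-weight term 0.5·γ·B·N_γ = 0.5 × 15.007 × 1.6 × 9.44 = 113.33 kPa.
q_ult = 135.1 + 104.83 + 113.33 = 353.26 kPa.

q_ult ≈ 353 kPa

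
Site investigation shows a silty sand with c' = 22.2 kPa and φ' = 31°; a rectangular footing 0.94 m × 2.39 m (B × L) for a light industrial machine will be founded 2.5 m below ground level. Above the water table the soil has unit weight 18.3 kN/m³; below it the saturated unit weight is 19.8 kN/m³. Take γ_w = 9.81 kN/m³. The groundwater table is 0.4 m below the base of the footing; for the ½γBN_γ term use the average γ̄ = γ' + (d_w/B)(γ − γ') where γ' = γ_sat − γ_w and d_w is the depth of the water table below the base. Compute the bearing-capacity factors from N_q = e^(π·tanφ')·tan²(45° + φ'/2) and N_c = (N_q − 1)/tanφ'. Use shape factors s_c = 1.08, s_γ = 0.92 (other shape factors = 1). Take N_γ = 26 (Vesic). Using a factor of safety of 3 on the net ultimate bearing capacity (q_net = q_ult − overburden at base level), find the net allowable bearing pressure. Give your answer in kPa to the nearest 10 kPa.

N_q = e^(π·tan31°)·tan²(60.5°) = 20.63; N_c = (N_q − 1)/tanφ' = 32.67.
q = γ·D_f = 18.3 × 2.5 = 45.75 kPa.
γ' = 9.99 kN/m³; averaging over the depth B below the base, γ̄ = γ' + (d_w/B)(γ − γ') = 13.526 kN/m³.
c·N_c·s_c = 22.2 × 32.671 × 1.08 = 783.32 kPa
q·N_q = 45.75 × 20.631 = 943.86 kPa
0.5·γ·B·N_γ·s_γ = 0.5 × 13.526 × 0.94 × 26 × 0.92 = 152.07 kPa
q_ult = 783.32 + 943.86 + 152.07 = 1879.2 kPa.
q_net = 1879.2 − 45.75 = 1833.5 kPa.
q_all(net) = 1833.5 / 3 = 611.17 kPa.

q_all(net) ≈ 610 kPa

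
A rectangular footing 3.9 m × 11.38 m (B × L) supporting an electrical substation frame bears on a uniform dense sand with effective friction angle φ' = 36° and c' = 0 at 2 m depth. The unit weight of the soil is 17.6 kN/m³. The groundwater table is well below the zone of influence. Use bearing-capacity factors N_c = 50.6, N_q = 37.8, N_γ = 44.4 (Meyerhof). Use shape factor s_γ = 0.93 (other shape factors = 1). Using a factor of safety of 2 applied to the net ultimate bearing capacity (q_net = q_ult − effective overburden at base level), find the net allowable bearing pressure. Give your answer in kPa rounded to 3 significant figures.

Effective surcharge at the founding depth q = γ·D_f = 17.6 × 2 = 35.2 kPa.
q_ult = q·N_q + 0.5·γ·B·N_γ·s_γ
     = 35.2 × 37.8 + 0.5 × 17.6 × 3.9 × 44.4 × 0.93
     = 1330.6 + 1417.1 = 2747.7 kPa.
Net ultimate: q_net = 2747.7 − 35.2 = 2712.5 kPa.
q_all(net) = 2712.5 / 2 = 1356.3 kPa.

q_all(net) ≈ 1360 kPa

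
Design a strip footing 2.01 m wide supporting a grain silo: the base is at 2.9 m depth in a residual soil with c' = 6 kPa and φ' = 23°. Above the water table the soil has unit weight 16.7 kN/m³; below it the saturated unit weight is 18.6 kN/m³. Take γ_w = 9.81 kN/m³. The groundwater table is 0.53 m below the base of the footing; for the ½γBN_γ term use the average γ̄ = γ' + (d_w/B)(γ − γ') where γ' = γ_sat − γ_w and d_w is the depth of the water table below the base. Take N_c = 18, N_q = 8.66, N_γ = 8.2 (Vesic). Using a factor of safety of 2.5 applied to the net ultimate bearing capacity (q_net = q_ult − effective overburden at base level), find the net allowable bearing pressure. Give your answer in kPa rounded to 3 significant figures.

Effective surcharge at the founding depth q = γ·D_f = 16.7 × 2.9 = 48.43 kPa.
With d_w = 0.53 m < B, γ̄ = 8.79 + (0.53/2.01) × (16.7 − 8.79) = 10.876 kN/m³.
q_ult = c·N_c + q·N_q + 0.5·γ·B·N_γ
     = 6 × 18 + 48.43 × 8.66 + 0.5 × 10.876 × 2.01 × 8.2
     = 108 + 419.4 + 89.627 = 617.03 kPa.
Net ultimate: q_net = 617.03 − 48.43 = 568.6 kPa.
q_all(net) = 568.6 / 2.5 = 227.44 kPa.

q_all(net) ≈ 227 kPa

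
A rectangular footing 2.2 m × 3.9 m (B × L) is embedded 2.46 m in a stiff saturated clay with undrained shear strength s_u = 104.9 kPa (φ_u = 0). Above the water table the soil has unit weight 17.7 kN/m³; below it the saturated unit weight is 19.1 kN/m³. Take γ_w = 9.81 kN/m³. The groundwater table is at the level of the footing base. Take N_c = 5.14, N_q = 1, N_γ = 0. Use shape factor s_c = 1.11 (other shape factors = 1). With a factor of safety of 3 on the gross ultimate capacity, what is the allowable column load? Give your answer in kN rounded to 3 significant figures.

Effective surcharge at the founding depth q = γ·D_f = 17.7 × 2.46 = 43.542 kPa.
q_ult = c·N_c·s_c + q·N_q
     = 104.9 × 5.14 × 1.11 + 43.542 × 1
     = 598.5 + 43.542 = 642.04 kPa.
Gross allowable pressure q_all = 642.04 / 3 = 214.01 kPa.
Footing area = 8.58 m², so allowable column load = 214.01 × 8.58 = 1836.2 kN.

P_all ≈ 1840 kN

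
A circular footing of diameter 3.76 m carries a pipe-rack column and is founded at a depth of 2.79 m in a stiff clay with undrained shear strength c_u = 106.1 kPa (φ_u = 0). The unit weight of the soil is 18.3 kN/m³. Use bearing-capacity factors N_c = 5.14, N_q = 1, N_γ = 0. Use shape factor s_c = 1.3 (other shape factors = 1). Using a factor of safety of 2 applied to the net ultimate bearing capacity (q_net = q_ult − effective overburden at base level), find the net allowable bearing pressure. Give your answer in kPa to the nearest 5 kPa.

q_all(net) ≈ 355 kPa

Overburden at base level: q = 18.3 × 2.79 = 51.057 kPa.
Cohesion term c·N_c·s_c = 106.1 × 5.14 × 1.3 = 708.96 kPa; surcharge term q·N_q = 51.057 × 1 = 51.057 kPa.
q_ult = 708.96 + 51.057 = 760.02 kPa.
Net ultimate: q_net = 760.02 − 51.057 = 708.96 kPa.
q_all(net) = 708.96 / 2 = 354.48 kPa.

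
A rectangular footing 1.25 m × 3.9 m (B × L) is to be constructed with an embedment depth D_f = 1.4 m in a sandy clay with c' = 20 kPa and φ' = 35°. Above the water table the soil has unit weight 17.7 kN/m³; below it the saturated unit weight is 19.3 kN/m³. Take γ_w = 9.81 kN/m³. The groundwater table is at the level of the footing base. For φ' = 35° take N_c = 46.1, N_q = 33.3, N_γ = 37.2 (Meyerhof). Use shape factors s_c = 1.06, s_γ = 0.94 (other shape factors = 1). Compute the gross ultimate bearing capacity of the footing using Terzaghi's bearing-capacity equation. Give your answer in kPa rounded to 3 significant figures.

q_ult ≈ 2010 kPa

Effective surcharge at the founding depth q = γ·D_f = 17.7 × 1.4 = 24.78 kPa.
The water table coincides with the base, so in the self-weight term γ → γ' = 9.49 kN/m³.
q_ult = c·N_c·s_c + q·N_q + 0.5·γ·B·N_γ·s_γ
     = 20 × 46.1 × 1.06 + 24.78 × 33.3 + 0.5 × 9.49 × 1.25 × 37.2 × 0.94
     = 977.32 + 825.17 + 207.4 = 2009.9 kPa.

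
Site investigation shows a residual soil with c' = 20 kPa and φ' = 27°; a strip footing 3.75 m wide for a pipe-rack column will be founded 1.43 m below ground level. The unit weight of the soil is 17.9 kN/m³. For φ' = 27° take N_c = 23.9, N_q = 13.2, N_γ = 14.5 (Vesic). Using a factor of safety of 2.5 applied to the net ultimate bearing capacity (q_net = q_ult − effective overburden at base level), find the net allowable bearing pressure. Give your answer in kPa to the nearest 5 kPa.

q_all(net) ≈ 510 kPa

Effective surcharge at the founding depth q = γ·D_f = 17.9 × 1.43 = 25.597 kPa.
q_ult = c·N_c + q·N_q + 0.5·γ·B·N_γ
     = 20 × 23.9 + 25.597 × 13.2 + 0.5 × 17.9 × 3.75 × 14.5
     = 478 + 337.88 + 486.66 = 1302.5 kPa.
Net ultimate: q_net = 1302.5 − 25.597 = 1276.9 kPa.
q_all(net) = 1276.9 / 2.5 = 510.78 kPa.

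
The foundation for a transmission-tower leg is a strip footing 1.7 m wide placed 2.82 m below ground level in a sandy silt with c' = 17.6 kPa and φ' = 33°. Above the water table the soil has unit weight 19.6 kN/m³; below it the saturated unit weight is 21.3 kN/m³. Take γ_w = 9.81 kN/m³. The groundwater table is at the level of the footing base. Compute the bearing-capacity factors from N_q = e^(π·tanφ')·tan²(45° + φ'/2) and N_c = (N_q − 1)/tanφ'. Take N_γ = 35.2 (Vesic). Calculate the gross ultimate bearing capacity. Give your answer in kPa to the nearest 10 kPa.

q_ult ≈ 2470 kPa

tan33° = 0.6494, so N_q = e^(π×0.6494)·tan²(61.5°) = 7.692 × 3.392 = 26.09.
N_c = (26.09 − 1)/tan33° = 38.64.
Overburden at base level: q = 19.6 × 2.82 = 55.272 kPa.
Below the base the soil is submerged, so the ½γBN_γ term uses γ' = 21.3 − 9.81 = 11.49 kN/m³.
Cohesion term c·N_c = 17.6 × 38.638 = 680.03 kPa; surcharge term q·N_q = 55.272 × 26.092 = 1442.2 kPa; self-weight term 0.5·γ·B·N_γ = 0.5 × 11.49 × 1.7 × 35.2 = 343.78 kPa.
q_ult = 680.03 + 1442.2 + 343.78 = 2466 kPa.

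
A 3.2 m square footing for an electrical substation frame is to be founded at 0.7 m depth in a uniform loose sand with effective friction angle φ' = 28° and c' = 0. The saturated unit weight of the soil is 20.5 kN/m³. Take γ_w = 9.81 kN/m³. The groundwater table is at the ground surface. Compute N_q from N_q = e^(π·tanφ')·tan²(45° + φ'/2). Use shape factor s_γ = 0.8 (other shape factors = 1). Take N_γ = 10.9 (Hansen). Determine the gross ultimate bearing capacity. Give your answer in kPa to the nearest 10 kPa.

tan28° = 0.5317, so N_q = e^(π×0.5317)·tan²(59°) = 5.314 × 2.77 = 14.72.
γ' = 20.5 − 9.81 = 10.69 kN/m³ (submerged throughout). q = 10.69 × 0.7 = 7.483 kPa; the same γ' applies in the ½γBN_γ term.
q·N_q = 7.483 × 14.72 = 110.15 kPa
0.5·γ·B·N_γ·s_γ = 0.5 × 10.69 × 3.2 × 10.9 × 0.8 = 149.15 kPa
q_ult = 110.15 + 149.15 = 259.3 kPa.

q_ult ≈ 260 kPa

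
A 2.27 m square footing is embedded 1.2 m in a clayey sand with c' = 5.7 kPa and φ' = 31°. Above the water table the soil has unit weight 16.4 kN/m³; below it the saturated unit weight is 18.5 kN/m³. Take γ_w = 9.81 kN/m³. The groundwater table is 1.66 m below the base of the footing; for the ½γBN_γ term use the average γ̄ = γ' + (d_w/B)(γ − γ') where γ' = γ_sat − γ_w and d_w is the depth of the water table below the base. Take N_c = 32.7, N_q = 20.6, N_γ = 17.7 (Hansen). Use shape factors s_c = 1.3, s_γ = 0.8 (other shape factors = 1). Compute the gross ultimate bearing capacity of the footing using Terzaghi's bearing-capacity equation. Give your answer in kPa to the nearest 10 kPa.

q_ult ≈ 880 kPa

Effective surcharge at the founding depth q = γ·D_f = 16.4 × 1.2 = 19.68 kPa.
With d_w = 1.66 m < B, γ̄ = 8.69 + (1.66/2.27) × (16.4 − 8.69) = 14.328 kN/m³.
q_ult = c·N_c·s_c + q·N_q + 0.5·γ·B·N_γ·s_γ
     = 5.7 × 32.7 × 1.3 + 19.68 × 20.6 + 0.5 × 14.328 × 2.27 × 17.7 × 0.8
     = 242.31 + 405.41 + 230.28 = 877.99 kPa.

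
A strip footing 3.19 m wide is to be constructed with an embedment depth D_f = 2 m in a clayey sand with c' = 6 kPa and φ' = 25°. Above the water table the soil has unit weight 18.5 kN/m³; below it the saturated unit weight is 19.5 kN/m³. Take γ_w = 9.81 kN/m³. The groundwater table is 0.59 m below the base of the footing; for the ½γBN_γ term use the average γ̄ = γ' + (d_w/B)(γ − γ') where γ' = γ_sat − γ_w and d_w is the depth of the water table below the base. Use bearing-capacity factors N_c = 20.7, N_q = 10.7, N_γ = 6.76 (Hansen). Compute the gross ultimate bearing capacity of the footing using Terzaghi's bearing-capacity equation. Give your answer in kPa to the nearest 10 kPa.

q_ult ≈ 640 kPa

Overburden at base level: q = 18.5 × 2 = 37 kPa.
The water table is 0.59 m below the base (< B = 3.19 m), so the ½γBN_γ term uses γ̄ = γ' + (d_w/B)(γ − γ') = 9.69 + (0.59/3.19)(18.5 − 9.69) = 11.319 kN/m³.
Cohesion term c·N_c = 6 × 20.7 = 124.2 kPa; surcharge term q·N_q = 37 × 10.7 = 395.9 kPa; self-weight term 0.5·γ·B·N_γ = 0.5 × 11.319 × 3.19 × 6.76 = 122.05 kPa.
q_ult = 124.2 + 395.9 + 122.05 = 642.15 kPa.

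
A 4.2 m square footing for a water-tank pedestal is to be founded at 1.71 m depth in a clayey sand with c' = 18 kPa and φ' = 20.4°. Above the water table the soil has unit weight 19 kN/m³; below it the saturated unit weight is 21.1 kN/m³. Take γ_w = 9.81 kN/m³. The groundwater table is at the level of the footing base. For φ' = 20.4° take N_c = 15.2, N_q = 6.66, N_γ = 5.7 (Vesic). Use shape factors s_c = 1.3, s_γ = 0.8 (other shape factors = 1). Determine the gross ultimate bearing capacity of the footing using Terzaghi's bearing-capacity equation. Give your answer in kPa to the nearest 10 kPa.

q_ult ≈ 680 kPa

Overburden at base level: q = 19 × 1.71 = 32.49 kPa.
Below the base the soil is submerged, so the ½γBN_γ term uses γ' = 21.1 − 9.81 = 11.29 kN/m³.
Cohesion term c·N_c·s_c = 18 × 15.2 × 1.3 = 355.68 kPa; surcharge term q·N_q = 32.49 × 6.66 = 216.38 kPa; self-weight term 0.5·γ·B·N_γ·s_γ = 0.5 × 11.29 × 4.2 × 5.7 × 0.8 = 108.11 kPa.
q_ult = 355.68 + 216.38 + 108.11 = 680.18 kPa.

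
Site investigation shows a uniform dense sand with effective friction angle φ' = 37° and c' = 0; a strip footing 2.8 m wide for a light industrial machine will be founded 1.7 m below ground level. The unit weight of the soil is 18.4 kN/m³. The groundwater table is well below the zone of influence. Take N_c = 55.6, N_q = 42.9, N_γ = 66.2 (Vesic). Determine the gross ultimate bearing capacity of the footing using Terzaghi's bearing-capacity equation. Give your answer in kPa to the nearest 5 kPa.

q_ult ≈ 3045 kPa

Overburden at base level: q = 18.4 × 1.7 = 31.28 kPa.
Surcharge term q·N_q = 31.28 × 42.9 = 1341.9 kPa; self-weight term 0.5·γ·B·N_γ = 0.5 × 18.4 × 2.8 × 66.2 = 1705.3 kPa.
q_ult = 1341.9 + 1705.3 = 3047.2 kPa.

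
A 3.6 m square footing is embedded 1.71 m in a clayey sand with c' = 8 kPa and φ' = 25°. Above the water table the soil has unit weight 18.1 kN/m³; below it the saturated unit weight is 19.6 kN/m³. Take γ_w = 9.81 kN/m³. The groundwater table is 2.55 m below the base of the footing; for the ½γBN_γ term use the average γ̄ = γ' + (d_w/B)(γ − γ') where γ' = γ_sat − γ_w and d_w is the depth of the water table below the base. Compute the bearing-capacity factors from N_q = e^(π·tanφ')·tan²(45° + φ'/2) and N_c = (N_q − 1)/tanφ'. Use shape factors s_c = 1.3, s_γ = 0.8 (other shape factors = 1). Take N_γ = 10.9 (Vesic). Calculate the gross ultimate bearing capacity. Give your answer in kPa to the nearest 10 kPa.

tan25° = 0.4663, so N_q = e^(π×0.4663)·tan²(57.5°) = 4.327 × 2.464 = 10.66.
N_c = (10.66 − 1)/tan25° = 20.72.
Effective surcharge at the founding depth q = γ·D_f = 18.1 × 1.71 = 30.951 kPa.
With d_w = 2.55 m < B, γ̄ = 9.79 + (2.55/3.6) × (18.1 − 9.79) = 15.676 kN/m³.
q_ult = c·N_c·s_c + q·N_q + 0.5·γ·B·N_γ·s_γ
     = 8 × 20.721 × 1.3 + 30.951 × 10.662 + 0.5 × 15.676 × 3.6 × 10.9 × 0.8
     = 215.49 + 330 + 246.05 = 791.55 kPa.

q_ult ≈ 790 kPa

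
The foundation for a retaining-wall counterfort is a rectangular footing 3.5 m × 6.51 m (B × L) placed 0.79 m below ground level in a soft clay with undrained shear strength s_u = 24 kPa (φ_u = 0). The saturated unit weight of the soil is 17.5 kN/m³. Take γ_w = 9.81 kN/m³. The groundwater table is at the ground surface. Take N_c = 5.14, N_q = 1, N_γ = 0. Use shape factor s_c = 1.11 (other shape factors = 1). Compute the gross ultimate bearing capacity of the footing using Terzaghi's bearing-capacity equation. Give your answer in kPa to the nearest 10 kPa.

q_ult ≈ 140 kPa

Water table at ground surface, so effective unit weight γ' = 17.5 − 9.81 = 7.69 kN/m³ is used throughout; overburden q = 7.69 × 0.79 = 6.0751 kPa.
Cohesion term c·N_c·s_c = 24 × 5.14 × 1.11 = 136.93 kPa; surcharge term q·N_q = 6.0751 × 1 = 6.0751 kPa.
q_ult = 136.93 + 6.0751 = 143 kPa.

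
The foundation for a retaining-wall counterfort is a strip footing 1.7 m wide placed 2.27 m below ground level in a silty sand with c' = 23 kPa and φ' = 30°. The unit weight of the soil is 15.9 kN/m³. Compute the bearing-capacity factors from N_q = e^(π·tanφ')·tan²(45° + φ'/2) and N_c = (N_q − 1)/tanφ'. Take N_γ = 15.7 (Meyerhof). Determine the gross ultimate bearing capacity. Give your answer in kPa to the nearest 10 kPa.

tan30° = 0.5774, so N_q = e^(π×0.5774)·tan²(60°) = 6.134 × 3.0 = 18.4.
N_c = (18.4 − 1)/tan30° = 30.14.
Effective surcharge at the founding depth q = γ·D_f = 15.9 × 2.27 = 36.093 kPa.
q_ult = c·N_c + q·N_q + 0.5·γ·B·N_γ
     = 23 × 30.14 + 36.093 × 18.401 + 0.5 × 15.9 × 1.7 × 15.7
     = 693.21 + 664.15 + 212.19 = 1569.5 kPa.

q_ult ≈ 1570 kPa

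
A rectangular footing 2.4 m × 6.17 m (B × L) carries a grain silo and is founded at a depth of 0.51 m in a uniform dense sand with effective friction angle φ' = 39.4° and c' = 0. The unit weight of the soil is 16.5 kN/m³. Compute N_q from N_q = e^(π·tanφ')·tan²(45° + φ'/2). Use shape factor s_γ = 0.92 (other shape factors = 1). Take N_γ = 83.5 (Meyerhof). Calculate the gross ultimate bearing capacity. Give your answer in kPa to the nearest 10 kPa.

tan39.4° = 0.8214, so N_q = e^(π×0.8214)·tan²(64.7°) = 13.204 × 4.475 = 59.09.
Overburden at base level: q = 16.5 × 0.51 = 8.415 kPa.
Surcharge term q·N_q = 8.415 × 59.094 = 497.28 kPa; self-weight term 0.5·γ·B·N_γ·s_γ = 0.5 × 16.5 × 2.4 × 83.5 × 0.92 = 1521 kPa.
q_ult = 497.28 + 1521 = 2018.3 kPa.

q_ult ≈ 2020 kPa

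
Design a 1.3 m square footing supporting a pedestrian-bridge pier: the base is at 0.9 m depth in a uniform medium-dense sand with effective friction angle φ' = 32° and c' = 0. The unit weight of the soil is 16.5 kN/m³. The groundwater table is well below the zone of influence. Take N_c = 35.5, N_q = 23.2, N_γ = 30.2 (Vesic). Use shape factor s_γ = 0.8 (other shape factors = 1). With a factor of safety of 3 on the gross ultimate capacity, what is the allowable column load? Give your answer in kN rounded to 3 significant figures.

q = γ·D_f = 16.5 × 0.9 = 14.85 kPa.
q·N_q = 14.85 × 23.2 = 344.52 kPa
0.5·γ·B·N_γ·s_γ = 0.5 × 16.5 × 1.3 × 30.2 × 0.8 = 259.12 kPa
q_ult = 344.52 + 259.12 = 603.64 kPa.
Gross allowable pressure q_all = 603.64 / 3 = 201.21 kPa.
Footing area = 1.69 m², so allowable column load = 201.21 × 1.69 = 340.05 kN.

P_all ≈ 340 kN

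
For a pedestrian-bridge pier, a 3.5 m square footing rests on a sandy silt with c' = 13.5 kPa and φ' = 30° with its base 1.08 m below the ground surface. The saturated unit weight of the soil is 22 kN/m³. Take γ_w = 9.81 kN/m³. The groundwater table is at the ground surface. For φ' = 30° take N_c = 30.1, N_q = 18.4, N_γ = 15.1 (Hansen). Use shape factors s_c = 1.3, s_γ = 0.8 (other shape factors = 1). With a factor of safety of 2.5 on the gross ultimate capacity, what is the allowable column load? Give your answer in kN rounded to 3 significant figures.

P_all ≈ 5040 kN

γ' = 22 − 9.81 = 12.19 kN/m³ (submerged throughout). q = 12.19 × 1.08 = 13.165 kPa; the same γ' applies in the ½γBN_γ term.
c·N_c·s_c = 13.5 × 30.1 × 1.3 = 528.25 kPa
q·N_q = 13.165 × 18.4 = 242.24 kPa
0.5·γ·B·N_γ·s_γ = 0.5 × 12.19 × 3.5 × 15.1 × 0.8 = 257.7 kPa
q_ult = 528.25 + 242.24 + 257.7 = 1028.2 kPa.
Gross allowable pressure q_all = 1028.2 / 2.5 = 411.28 kPa.
Footing area = 12.25 m², so allowable column load = 411.28 × 12.25 = 5038.1 kN.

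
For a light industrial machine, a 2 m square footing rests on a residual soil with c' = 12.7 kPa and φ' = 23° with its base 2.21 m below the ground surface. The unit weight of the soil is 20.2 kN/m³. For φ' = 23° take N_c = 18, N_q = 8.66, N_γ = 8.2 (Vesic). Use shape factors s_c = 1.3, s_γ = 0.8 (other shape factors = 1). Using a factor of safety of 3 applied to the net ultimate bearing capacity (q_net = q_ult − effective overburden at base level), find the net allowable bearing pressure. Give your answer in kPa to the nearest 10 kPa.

q_all(net) ≈ 260 kPa

Overburden at base level: q = 20.2 × 2.21 = 44.642 kPa.
Cohesion term c·N_c·s_c = 12.7 × 18 × 1.3 = 297.18 kPa; surcharge term q·N_q = 44.642 × 8.66 = 386.6 kPa; self-weight term 0.5·γ·B·N_γ·s_γ = 0.5 × 20.2 × 2 × 8.2 × 0.8 = 132.51 kPa.
q_ult = 297.18 + 386.6 + 132.51 = 816.29 kPa.
Net ultimate: q_net = 816.29 − 44.642 = 771.65 kPa.
q_all(net) = 771.65 / 3 = 257.22 kPa.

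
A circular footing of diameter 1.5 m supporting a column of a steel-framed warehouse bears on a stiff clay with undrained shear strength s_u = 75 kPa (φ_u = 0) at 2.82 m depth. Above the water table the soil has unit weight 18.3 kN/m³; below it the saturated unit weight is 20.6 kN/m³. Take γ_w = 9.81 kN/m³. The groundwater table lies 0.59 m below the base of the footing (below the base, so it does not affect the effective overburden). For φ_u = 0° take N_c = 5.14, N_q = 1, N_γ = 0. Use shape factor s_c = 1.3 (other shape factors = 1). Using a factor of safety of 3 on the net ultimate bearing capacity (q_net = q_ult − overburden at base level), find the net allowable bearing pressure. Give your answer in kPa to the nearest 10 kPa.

Overburden at base level: q = 18.3 × 2.82 = 51.606 kPa.
Cohesion term c·N_c·s_c = 75 × 5.14 × 1.3 = 501.15 kPa; surcharge term q·N_q = 51.606 × 1 = 51.606 kPa.
q_ult = 501.15 + 51.606 = 552.76 kPa.
q_net = 552.76 − 51.606 = 501.15 kPa.
q_all(net) = 501.15 / 3 = 167.05 kPa.

q_all(net) ≈ 170 kPa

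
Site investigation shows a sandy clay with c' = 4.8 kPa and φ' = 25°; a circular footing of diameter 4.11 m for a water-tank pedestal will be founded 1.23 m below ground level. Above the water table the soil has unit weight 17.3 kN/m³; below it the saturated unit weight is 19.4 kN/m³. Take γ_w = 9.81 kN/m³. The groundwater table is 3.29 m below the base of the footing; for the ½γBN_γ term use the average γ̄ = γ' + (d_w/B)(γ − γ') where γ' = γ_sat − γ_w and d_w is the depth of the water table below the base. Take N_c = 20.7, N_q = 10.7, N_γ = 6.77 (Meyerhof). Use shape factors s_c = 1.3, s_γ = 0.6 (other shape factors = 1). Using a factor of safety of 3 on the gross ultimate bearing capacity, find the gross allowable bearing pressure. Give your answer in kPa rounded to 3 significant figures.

Effective surcharge at the founding depth q = γ·D_f = 17.3 × 1.23 = 21.279 kPa.
With d_w = 3.29 m < B, γ̄ = 9.59 + (3.29/4.11) × (17.3 − 9.59) = 15.762 kN/m³.
q_ult = c·N_c·s_c + q·N_q + 0.5·γ·B·N_γ·s_γ
     = 4.8 × 20.7 × 1.3 + 21.279 × 10.7 + 0.5 × 15.762 × 4.11 × 6.77 × 0.6
     = 129.17 + 227.69 + 131.57 = 488.42 kPa.
q_all = 488.42 / 3 = 162.81 kPa.

q_all ≈ 163 kPa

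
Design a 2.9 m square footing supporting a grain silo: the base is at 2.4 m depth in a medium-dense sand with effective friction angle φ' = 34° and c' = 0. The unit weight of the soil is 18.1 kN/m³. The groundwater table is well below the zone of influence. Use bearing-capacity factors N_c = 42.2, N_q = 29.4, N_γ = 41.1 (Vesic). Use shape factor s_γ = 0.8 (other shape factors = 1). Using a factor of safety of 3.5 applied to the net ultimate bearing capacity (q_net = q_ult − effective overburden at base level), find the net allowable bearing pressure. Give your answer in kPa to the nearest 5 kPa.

q_all(net) ≈ 600 kPa

Effective surcharge at the founding depth q = γ·D_f = 18.1 × 2.4 = 43.44 kPa.
q_ult = q·N_q + 0.5·γ·B·N_γ·s_γ
     = 43.44 × 29.4 + 0.5 × 18.1 × 2.9 × 41.1 × 0.8
     = 1277.1 + 862.94 = 2140.1 kPa.
Net ultimate: q_net = 2140.1 − 43.44 = 2096.6 kPa.
q_all(net) = 2096.6 / 3.5 = 599.04 kPa.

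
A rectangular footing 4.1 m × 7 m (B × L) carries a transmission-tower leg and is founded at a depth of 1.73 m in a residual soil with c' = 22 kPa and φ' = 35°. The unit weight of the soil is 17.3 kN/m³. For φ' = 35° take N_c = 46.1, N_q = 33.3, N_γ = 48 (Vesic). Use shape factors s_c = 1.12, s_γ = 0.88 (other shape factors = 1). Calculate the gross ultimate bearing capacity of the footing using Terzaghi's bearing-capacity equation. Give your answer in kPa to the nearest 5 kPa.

q_ult ≈ 3630 kPa

q = γ·D_f = 17.3 × 1.73 = 29.929 kPa.
c·N_c·s_c = 22 × 46.1 × 1.12 = 1135.9 kPa
q·N_q = 29.929 × 33.3 = 996.64 kPa
0.5·γ·B·N_γ·s_γ = 0.5 × 17.3 × 4.1 × 48 × 0.88 = 1498 kPa
q_ult = 1135.9 + 996.64 + 1498 = 3630.6 kPa.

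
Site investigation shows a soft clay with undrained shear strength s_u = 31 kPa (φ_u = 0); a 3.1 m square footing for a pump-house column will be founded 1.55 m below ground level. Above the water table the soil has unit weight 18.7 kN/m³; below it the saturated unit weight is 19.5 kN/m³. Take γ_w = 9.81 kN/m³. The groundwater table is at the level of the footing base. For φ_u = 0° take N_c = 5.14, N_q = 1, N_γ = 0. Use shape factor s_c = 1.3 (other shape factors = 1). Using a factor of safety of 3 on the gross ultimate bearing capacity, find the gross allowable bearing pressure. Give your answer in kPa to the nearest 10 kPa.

q_all ≈ 80 kPa

q = γ·D_f = 18.7 × 1.55 = 28.985 kPa.
c·N_c·s_c = 31 × 5.14 × 1.3 = 207.14 kPa
q·N_q = 28.985 × 1 = 28.985 kPa
q_ult = 207.14 + 28.985 = 236.13 kPa.
q_all = 236.13 / 3 = 78.709 kPa.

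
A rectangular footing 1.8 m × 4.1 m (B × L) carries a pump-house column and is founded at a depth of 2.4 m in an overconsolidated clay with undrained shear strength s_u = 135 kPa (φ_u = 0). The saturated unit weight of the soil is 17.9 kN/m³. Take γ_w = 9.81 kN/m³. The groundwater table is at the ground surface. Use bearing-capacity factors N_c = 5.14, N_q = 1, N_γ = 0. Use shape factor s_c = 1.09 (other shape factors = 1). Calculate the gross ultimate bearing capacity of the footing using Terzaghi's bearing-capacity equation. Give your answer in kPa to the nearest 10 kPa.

q_ult ≈ 780 kPa

γ' = 17.9 − 9.81 = 8.09 kN/m³ (submerged throughout). q = 8.09 × 2.4 = 19.416 kPa.
c·N_c·s_c = 135 × 5.14 × 1.09 = 756.35 kPa
q·N_q = 19.416 × 1 = 19.416 kPa
q_ult = 756.35 + 19.416 = 775.77 kPa.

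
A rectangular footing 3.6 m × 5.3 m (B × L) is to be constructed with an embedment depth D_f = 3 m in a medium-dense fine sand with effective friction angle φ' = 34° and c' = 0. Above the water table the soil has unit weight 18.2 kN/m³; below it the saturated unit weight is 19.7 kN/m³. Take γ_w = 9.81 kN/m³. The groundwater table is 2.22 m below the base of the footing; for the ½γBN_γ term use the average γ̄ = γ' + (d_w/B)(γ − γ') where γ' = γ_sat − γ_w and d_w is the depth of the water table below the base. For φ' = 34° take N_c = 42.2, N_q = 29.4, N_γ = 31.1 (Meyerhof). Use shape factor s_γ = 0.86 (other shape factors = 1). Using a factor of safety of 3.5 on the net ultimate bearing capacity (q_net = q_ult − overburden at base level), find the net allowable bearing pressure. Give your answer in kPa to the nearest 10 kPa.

q = γ·D_f = 18.2 × 3 = 54.6 kPa.
γ' = 9.89 kN/m³; averaging over the depth B below the base, γ̄ = γ' + (d_w/B)(γ − γ') = 15.014 kN/m³.
q·N_q = 54.6 × 29.4 = 1605.2 kPa
0.5·γ·B·N_γ·s_γ = 0.5 × 15.014 × 3.6 × 31.1 × 0.86 = 722.84 kPa
q_ult = 1605.2 + 722.84 = 2328.1 kPa.
q_net = 2328.1 − 54.6 = 2273.5 kPa.
q_all(net) = 2273.5 / 3.5 = 649.57 kPa.

q_all(net) ≈ 650 kPa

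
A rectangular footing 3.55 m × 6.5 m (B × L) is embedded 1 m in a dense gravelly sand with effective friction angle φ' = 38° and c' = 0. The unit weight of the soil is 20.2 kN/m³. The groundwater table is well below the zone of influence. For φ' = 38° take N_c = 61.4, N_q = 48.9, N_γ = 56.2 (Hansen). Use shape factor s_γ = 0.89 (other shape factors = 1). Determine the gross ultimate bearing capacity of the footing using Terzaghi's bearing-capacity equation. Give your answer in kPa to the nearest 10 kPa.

Effective surcharge at the founding depth q = γ·D_f = 20.2 × 1 = 20.2 kPa.
q_ult = q·N_q + 0.5·γ·B·N_γ·s_γ
     = 20.2 × 48.9 + 0.5 × 20.2 × 3.55 × 56.2 × 0.89
     = 987.78 + 1793.4 = 2781.2 kPa.

q_ult ≈ 2780 kPa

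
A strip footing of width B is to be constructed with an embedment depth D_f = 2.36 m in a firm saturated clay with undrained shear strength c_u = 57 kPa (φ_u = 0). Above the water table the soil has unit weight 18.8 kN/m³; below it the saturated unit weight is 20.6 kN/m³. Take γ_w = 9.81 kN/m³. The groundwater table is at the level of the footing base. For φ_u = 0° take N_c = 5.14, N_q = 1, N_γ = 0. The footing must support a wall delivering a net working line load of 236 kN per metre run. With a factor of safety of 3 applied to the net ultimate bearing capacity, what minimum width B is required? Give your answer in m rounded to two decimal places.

B = 2.42 m

q = γ·D_f = 18.8 × 2.36 = 44.368 kPa.
c·N_c = 57 × 5.14 = 292.98 kPa
q·N_q = 44.368 × 1 = 44.368 kPa
q_ult = 292.98 + 44.368 = 337.35 kPa.
For φ = 0 the ½γBN_γ term vanishes, so q_ult is independent of B. q_net = 337.35 − 44.368 = 292.98 kPa; q_all(net) = 292.98/3 = 97.66 kPa.
Required width B = w / q_all(net) = 236 / 97.66 = 2.417 m.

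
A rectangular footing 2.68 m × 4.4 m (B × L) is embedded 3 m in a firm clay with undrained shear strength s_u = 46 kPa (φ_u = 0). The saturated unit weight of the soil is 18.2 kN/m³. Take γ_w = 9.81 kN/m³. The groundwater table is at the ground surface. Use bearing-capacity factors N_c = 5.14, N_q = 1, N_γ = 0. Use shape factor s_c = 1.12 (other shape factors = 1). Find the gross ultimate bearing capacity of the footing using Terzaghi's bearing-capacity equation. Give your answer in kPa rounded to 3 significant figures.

q_ult ≈ 290 kPa

Water table at ground surface, so effective unit weight γ' = 18.2 − 9.81 = 8.39 kN/m³ is used throughout; overburden q = 8.39 × 3 = 25.17 kPa.
Cohesion term c·N_c·s_c = 46 × 5.14 × 1.12 = 264.81 kPa; surcharge term q·N_q = 25.17 × 1 = 25.17 kPa.
q_ult = 264.81 + 25.17 = 289.98 kPa.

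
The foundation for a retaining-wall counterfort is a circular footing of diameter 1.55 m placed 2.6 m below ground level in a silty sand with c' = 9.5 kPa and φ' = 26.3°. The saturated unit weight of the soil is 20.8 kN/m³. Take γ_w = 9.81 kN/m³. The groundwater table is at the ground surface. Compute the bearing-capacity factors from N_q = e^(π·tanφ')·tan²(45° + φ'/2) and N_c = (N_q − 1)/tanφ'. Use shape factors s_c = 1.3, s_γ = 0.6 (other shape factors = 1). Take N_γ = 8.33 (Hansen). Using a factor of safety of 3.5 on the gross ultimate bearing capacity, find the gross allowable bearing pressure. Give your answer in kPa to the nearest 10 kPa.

q_all ≈ 190 kPa

N_q = e^(π·tan26.3°)·tan²(58.15°) = 12.24; N_c = (N_q − 1)/tanφ' = 22.74.
With the water table at the surface the whole profile is submerged: γ' = 20.8 − 9.81 = 10.99 kN/m³, so q = γ'·D_f = 28.574 kPa; the same γ' applies in the ½γBN_γ term.
q_ult = c·N_c·s_c + q·N_q + 0.5·γ·B·N_γ·s_γ
     = 9.5 × 22.744 × 1.3 + 28.574 × 12.241 + 0.5 × 10.99 × 1.55 × 8.33 × 0.6
     = 280.89 + 349.76 + 42.569 = 673.22 kPa.
q_all = 673.22 / 3.5 = 192.35 kPa.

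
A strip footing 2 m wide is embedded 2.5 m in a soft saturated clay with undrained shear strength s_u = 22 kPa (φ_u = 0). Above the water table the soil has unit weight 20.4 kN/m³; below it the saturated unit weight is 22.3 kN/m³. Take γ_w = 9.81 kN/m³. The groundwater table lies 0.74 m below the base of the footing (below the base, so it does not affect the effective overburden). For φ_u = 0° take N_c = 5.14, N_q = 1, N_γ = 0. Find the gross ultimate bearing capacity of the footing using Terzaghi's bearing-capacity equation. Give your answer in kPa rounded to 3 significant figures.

Effective surcharge at the founding depth q = γ·D_f = 20.4 × 2.5 = 51 kPa.
q_ult = c·N_c + q·N_q
     = 22 × 5.14 + 51 × 1
     = 113.08 + 51 = 164.08 kPa.

q_ult ≈ 164 kPa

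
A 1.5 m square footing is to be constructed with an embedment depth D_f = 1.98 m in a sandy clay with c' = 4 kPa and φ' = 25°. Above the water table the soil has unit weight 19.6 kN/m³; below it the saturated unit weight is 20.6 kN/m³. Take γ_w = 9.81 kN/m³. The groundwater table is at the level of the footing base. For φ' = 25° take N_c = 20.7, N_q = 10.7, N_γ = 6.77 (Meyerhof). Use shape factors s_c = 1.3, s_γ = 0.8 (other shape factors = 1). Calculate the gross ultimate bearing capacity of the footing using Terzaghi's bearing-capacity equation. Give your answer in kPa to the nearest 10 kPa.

Effective surcharge at the founding depth q = γ·D_f = 19.6 × 1.98 = 38.808 kPa.
The water table coincides with the base, so in the self-weight term γ → γ' = 10.79 kN/m³.
q_ult = c·N_c·s_c + q·N_q + 0.5·γ·B·N_γ·s_γ
     = 4 × 20.7 × 1.3 + 38.808 × 10.7 + 0.5 × 10.79 × 1.5 × 6.77 × 0.8
     = 107.64 + 415.25 + 43.829 = 566.71 kPa.

q_ult ≈ 570 kPa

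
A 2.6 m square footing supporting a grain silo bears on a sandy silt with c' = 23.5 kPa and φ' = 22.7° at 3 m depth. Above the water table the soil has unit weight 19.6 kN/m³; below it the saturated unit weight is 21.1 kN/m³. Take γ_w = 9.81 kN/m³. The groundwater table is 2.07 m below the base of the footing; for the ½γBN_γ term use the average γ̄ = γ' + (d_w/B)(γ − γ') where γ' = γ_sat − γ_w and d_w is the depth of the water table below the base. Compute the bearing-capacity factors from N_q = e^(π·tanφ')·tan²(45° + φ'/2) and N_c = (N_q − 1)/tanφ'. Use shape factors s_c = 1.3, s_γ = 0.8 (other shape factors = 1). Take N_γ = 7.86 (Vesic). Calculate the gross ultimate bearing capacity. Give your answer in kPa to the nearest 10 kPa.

q_ult ≈ 1180 kPa

tan22.7° = 0.4183, so N_q = e^(π×0.4183)·tan²(56.35°) = 3.722 × 2.257 = 8.4.
N_c = (8.4 − 1)/tan22.7° = 17.69.
Effective surcharge at the founding depth q = γ·D_f = 19.6 × 3 = 58.8 kPa.
With d_w = 2.07 m < B, γ̄ = 11.29 + (2.07/2.6) × (19.6 − 11.29) = 17.906 kN/m³.
q_ult = c·N_c·s_c + q·N_q + 0.5·γ·B·N_γ·s_γ
     = 23.5 × 17.688 × 1.3 + 58.8 × 8.399 + 0.5 × 17.906 × 2.6 × 7.86 × 0.8
     = 540.37 + 493.86 + 146.37 = 1180.6 kPa.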